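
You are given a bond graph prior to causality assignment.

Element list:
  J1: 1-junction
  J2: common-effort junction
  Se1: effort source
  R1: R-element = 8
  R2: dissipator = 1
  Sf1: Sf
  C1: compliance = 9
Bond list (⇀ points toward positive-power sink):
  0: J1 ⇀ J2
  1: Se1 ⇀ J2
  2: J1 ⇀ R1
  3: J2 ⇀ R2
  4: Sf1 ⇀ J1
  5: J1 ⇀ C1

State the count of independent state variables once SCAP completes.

#1 →J2  (source Se1 imposes e)
#4 →Sf1  (Sf1: flow source, stroke at near end)
#0 →J1  (J1: bond 4 brought flow, rest push out)
#2 →J1  (1-jn J1 has f-setter on 4)
#5 →J1  (1-jn J1 has f-setter on 4)
#3 →R2  (common-e at J2 fixed by 1)

1  (C1 all integral)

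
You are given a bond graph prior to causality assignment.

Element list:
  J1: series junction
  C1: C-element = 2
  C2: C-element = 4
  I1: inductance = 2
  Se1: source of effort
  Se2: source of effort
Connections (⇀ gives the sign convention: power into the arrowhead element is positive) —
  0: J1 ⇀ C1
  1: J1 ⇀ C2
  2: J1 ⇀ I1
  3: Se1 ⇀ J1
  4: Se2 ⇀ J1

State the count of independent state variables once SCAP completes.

b3 stroke at J1  (Se1: effort source, stroke at far end)
b4 stroke at J1  (Se2 fixes effort; stroke away)
b0 stroke at J1  (C1: C, integral causality)
b1 stroke at J1  (C2: C, integral causality)
b2 stroke at I1  (closing 1-jn rule on J1)

3  (C1, C2, I1 all integral)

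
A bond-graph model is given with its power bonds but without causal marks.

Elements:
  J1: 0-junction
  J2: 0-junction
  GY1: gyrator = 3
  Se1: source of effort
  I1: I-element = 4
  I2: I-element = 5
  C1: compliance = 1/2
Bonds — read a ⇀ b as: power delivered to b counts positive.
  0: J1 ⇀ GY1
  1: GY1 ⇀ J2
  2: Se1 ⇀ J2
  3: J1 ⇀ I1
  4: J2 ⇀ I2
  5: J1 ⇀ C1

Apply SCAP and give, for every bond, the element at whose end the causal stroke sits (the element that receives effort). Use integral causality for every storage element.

bond 2 |J2  (Se1 (Se) sets effort on bond)
bond 1 |GY1  (0-jn J2 has e-setter on 2)
bond 4 |I2  (J2: bond 2 brought effort, rest push out)
bond 0 |GY1  (through GY1, causality inverts; strokes same side of GY1)
bond 3 |I1  (I1: I, integral causality)
bond 5 |J1  (only one effort-in slot at J1)

bond 0 stroke at GY1
bond 1 stroke at GY1
bond 2 stroke at J2
bond 3 stroke at I1
bond 4 stroke at I2
bond 5 stroke at J1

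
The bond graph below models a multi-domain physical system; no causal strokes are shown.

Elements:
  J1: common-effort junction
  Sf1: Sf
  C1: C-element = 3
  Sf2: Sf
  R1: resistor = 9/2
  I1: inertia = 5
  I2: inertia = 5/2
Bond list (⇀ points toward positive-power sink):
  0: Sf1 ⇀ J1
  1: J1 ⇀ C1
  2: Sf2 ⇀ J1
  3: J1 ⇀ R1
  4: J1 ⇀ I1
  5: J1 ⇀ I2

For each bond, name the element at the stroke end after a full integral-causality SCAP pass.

bond 0 |Sf1  (source Sf1 imposes f)
bond 2 |Sf2  (Sf2 (Sf) sets flow on bond)
bond 1 |J1  (C1 outputs effort q/C1)
bond 3 |R1  (0-jn J1 has e-setter on 1)
bond 4 |I1  (common-e at J1 fixed by 1)
bond 5 |I2  (0-jn J1 has e-setter on 1)

b0 →Sf1
b1 →J1
b2 →Sf2
b3 →R1
b4 →I1
b5 →I2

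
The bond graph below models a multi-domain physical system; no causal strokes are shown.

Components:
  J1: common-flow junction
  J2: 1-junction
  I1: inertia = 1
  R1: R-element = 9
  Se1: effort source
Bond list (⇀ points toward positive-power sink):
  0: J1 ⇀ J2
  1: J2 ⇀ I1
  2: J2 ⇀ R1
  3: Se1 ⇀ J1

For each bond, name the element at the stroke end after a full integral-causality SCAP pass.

b3 stroke→J1  (Se1 fixes effort; stroke away)
b0 stroke→J2  (closing 1-jn rule on J1)
b1 stroke→I1  (I1 outputs flow p/I1)
b2 stroke→J2  (common-f at J2 fixed by 1)

b0 →J2
b1 →I1
b2 →J2
b3 →J1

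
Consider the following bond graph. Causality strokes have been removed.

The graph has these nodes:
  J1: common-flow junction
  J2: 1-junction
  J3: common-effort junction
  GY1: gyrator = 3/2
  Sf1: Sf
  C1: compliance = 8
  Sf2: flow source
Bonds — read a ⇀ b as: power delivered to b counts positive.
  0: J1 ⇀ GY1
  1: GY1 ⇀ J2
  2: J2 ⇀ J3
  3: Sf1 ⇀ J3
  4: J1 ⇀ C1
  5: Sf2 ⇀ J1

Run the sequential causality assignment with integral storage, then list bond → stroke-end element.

#3 →Sf1  (Sf1 fixes flow; stroke at Sf1)
#5 →Sf2  (source Sf2 imposes f)
#0 →J1  (J1: bond 5 brought flow, rest push out)
#4 →J1  (J1 flow already set via bond 5)
#2 →J3  (J3: last free bond brings effort in)
#1 →J2  (GY1 both-in/both-out from 0)

b0 |J1
b1 |J2
b2 |J3
b3 |Sf1
b4 |J1
b5 |Sf2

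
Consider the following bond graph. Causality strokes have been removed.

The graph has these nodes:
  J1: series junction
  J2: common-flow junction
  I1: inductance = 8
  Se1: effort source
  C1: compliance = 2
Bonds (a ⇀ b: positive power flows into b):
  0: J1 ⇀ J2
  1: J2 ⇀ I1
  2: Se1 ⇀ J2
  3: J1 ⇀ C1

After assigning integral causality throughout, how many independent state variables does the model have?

bond 2 stroke→J2  (Se1: effort source, stroke at far end)
bond 1 stroke→I1  (I1: I, integral causality)
bond 0 stroke→J2  (J2: bond 1 brought flow, rest push out)
bond 3 stroke→J1  (common-f at J1 fixed by 0)

2  (C1, I1 all integral)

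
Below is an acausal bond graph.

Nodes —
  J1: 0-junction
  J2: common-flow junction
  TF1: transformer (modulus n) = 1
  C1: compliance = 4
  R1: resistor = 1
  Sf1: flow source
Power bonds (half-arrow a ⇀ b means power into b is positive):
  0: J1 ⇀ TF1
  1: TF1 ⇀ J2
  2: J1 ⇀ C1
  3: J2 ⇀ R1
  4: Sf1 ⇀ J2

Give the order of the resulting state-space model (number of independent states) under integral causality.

bond 4 stroke at Sf1  (Sf1 fixes flow; stroke at Sf1)
bond 1 stroke at J2  (common-f at J2 fixed by 4)
bond 3 stroke at J2  (common-f at J2 fixed by 4)
bond 0 stroke at TF1  (through TF1, causality passes straight; one stroke at TF1)
bond 2 stroke at J1  (closing 0-jn rule on J1)

1  (C1 all integral)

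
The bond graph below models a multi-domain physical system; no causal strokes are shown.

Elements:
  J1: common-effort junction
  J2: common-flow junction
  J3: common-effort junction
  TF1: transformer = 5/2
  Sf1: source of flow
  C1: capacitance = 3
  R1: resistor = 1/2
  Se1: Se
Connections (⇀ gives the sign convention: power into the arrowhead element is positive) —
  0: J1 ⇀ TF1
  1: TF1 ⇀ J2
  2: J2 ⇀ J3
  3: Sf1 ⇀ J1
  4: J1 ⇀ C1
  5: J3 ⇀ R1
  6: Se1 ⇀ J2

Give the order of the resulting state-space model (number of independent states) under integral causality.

bond 3 stroke→Sf1  (Sf1 (Sf) sets flow on bond)
bond 6 stroke→J2  (source Se1 imposes e)
bond 4 stroke→J1  (C1: C, integral causality)
bond 0 stroke→TF1  (0-jn J1 has e-setter on 4)
bond 1 stroke→J2  (TF1: transformer flips bond 0)
bond 2 stroke→J3  (J2 needs exactly one f-in)
bond 5 stroke→R1  (0-jn J3 has e-setter on 2)

1  (C1 all integral)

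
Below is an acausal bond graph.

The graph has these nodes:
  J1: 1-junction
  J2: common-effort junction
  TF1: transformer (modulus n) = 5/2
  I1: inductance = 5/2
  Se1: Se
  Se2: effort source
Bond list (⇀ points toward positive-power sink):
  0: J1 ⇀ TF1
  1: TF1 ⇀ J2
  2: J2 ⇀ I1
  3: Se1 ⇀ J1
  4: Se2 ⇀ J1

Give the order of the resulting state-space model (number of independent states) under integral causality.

1  (I1 all integral)

β3 |J1  (Se1: effort source, stroke at far end)
β4 |J1  (source Se2 imposes e)
β0 |TF1  (only one flow-in slot at J1)
β1 |J2  (TF1: transformer flips bond 0)
β2 |I1  (J2: bond 1 brought effort, rest push out)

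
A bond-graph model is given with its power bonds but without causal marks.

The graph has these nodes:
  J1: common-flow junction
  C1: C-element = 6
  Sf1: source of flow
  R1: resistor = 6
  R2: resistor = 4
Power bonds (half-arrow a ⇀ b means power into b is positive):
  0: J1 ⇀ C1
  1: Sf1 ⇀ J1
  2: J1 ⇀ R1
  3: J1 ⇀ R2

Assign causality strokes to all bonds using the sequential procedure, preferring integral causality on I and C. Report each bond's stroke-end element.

bond 1 |Sf1  (Sf1: flow source, stroke at near end)
bond 0 |J1  (1-jn J1 has f-setter on 1)
bond 2 |J1  (J1: bond 1 brought flow, rest push out)
bond 3 |J1  (common-f at J1 fixed by 1)

β0 |J1
β1 |Sf1
β2 |J1
β3 |J1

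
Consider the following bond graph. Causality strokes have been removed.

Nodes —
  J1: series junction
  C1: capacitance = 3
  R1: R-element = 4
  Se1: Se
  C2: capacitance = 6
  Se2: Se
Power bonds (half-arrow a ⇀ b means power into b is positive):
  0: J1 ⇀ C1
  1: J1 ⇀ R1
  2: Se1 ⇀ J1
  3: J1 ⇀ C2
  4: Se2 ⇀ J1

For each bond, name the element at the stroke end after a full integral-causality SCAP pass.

#2 stroke→J1  (Se1 (Se) sets effort on bond)
#4 stroke→J1  (Se2: effort source, stroke at far end)
#0 stroke→J1  (prefer integral on C1)
#3 stroke→J1  (C2 integral (e out))
#1 stroke→R1  (J1: last free bond brings flow in)

#0 stroke→J1
#1 stroke→R1
#2 stroke→J1
#3 stroke→J1
#4 stroke→J1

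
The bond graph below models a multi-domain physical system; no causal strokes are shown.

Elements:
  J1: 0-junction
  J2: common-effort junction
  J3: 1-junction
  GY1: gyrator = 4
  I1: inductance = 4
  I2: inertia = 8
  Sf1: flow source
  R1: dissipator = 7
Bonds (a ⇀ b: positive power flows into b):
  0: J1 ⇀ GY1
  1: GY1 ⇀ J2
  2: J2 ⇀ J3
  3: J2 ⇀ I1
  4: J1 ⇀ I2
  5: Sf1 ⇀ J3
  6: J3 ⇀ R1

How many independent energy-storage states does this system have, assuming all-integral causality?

b5 stroke at Sf1  (source Sf1 imposes f)
b2 stroke at J3  (common-f at J3 fixed by 5)
b6 stroke at J3  (1-jn J3 has f-setter on 5)
b3 stroke at I1  (I1 integral (f out))
b1 stroke at J2  (only one effort-in slot at J2)
b0 stroke at J1  (GY1 both-in/both-out from 1)
b4 stroke at I2  (common-e at J1 fixed by 0)

2  (I1, I2 all integral)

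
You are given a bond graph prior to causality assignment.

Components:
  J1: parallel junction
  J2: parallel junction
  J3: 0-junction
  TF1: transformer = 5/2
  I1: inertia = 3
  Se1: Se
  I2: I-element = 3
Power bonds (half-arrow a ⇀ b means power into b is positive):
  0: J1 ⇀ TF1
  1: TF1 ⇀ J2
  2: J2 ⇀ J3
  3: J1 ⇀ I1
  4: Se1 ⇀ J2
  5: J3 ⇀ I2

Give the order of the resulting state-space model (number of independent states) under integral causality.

2  (I1, I2 all integral)

β4 stroke→J2  (source Se1 imposes e)
β1 stroke→TF1  (0-jn J2 has e-setter on 4)
β2 stroke→J3  (J2 effort already set via bond 4)
β5 stroke→I2  (common-e at J3 fixed by 2)
β0 stroke→J1  (TF1 one-in-one-out from 1)
β3 stroke→I1  (J1: bond 0 brought effort, rest push out)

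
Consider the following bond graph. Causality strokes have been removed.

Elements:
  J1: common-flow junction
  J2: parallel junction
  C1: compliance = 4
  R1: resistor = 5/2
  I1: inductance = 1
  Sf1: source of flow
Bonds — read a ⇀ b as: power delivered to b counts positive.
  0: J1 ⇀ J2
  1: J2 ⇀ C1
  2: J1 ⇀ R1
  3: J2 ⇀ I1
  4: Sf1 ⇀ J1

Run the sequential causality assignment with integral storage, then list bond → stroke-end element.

b0 |J1
b1 |J2
b2 |J1
b3 |I1
b4 |Sf1

#4 stroke at Sf1  (source Sf1 imposes f)
#0 stroke at J1  (common-f at J1 fixed by 4)
#2 stroke at J1  (1-jn J1 has f-setter on 4)
#1 stroke at J2  (C1 integral (e out))
#3 stroke at I1  (J2 effort already set via bond 1)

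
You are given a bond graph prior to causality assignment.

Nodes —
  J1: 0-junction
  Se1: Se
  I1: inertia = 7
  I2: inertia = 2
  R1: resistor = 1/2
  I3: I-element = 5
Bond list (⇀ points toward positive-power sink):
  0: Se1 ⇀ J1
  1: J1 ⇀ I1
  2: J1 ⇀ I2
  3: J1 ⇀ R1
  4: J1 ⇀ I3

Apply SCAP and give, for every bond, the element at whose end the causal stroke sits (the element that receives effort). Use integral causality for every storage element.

b0 →J1
b1 →I1
b2 →I2
b3 →R1
b4 →I3

#0 →J1  (Se1 fixes effort; stroke away)
#1 →I1  (0-jn J1 has e-setter on 0)
#2 →I2  (J1 effort already set via bond 0)
#3 →R1  (common-e at J1 fixed by 0)
#4 →I3  (J1: bond 0 brought effort, rest push out)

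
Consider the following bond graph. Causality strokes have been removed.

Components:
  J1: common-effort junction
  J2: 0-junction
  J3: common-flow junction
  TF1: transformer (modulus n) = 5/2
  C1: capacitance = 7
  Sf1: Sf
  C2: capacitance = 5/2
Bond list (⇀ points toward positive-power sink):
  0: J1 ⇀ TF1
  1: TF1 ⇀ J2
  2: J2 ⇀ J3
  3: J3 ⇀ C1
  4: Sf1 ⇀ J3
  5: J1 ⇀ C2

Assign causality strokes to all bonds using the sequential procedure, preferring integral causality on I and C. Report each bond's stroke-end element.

β0 →TF1
β1 →J2
β2 →J3
β3 →J3
β4 →Sf1
β5 →J1

#4 |Sf1  (Sf1: flow source, stroke at near end)
#2 |J3  (common-f at J3 fixed by 4)
#3 |J3  (common-f at J3 fixed by 4)
#1 |J2  (only one effort-in slot at J2)
#0 |TF1  (TF TF1: opposite of bond 1)
#5 |J1  (J1 needs exactly one e-in)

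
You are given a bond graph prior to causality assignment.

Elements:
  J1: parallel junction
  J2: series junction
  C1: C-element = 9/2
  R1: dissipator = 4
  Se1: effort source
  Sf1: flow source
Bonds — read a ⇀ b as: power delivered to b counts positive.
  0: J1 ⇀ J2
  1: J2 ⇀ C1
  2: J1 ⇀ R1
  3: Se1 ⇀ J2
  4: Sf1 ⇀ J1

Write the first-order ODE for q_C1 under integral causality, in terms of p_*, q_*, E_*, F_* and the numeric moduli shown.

dq_C1/dt = E_Se1/4 + F_Sf1 - q_C1/18

#3 →J2  (Se1: effort source, stroke at far end)
#4 →Sf1  (Sf1 fixes flow; stroke at Sf1)
#1 →J2  (C1 outputs effort q/C1)
#0 →J1  (J2: last free bond brings flow in)
#2 →R1  (J1 effort already set via bond 0)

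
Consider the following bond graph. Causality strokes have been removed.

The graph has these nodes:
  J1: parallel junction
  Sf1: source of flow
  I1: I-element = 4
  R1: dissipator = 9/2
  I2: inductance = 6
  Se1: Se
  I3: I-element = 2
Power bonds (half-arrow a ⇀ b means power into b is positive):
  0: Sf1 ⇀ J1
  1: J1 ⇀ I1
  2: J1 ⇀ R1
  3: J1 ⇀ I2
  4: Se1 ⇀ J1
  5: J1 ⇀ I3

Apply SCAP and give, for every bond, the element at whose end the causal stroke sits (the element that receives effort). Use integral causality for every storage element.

b0 stroke→Sf1
b1 stroke→I1
b2 stroke→R1
b3 stroke→I2
b4 stroke→J1
b5 stroke→I3

#0 stroke→Sf1  (Sf1 fixes flow; stroke at Sf1)
#4 stroke→J1  (source Se1 imposes e)
#1 stroke→I1  (0-jn J1 has e-setter on 4)
#2 stroke→R1  (J1: bond 4 brought effort, rest push out)
#3 stroke→I2  (0-jn J1 has e-setter on 4)
#5 stroke→I3  (J1 effort already set via bond 4)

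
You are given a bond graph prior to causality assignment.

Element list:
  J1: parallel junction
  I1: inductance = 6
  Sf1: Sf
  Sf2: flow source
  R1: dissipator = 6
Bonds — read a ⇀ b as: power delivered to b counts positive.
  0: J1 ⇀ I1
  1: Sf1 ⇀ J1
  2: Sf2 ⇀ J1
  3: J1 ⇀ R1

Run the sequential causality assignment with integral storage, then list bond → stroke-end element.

b1 stroke at Sf1  (Sf1 (Sf) sets flow on bond)
b2 stroke at Sf2  (Sf2: flow source, stroke at near end)
b0 stroke at I1  (I1: I, integral causality)
b3 stroke at J1  (only one effort-in slot at J1)

#0 →I1
#1 →Sf1
#2 →Sf2
#3 →J1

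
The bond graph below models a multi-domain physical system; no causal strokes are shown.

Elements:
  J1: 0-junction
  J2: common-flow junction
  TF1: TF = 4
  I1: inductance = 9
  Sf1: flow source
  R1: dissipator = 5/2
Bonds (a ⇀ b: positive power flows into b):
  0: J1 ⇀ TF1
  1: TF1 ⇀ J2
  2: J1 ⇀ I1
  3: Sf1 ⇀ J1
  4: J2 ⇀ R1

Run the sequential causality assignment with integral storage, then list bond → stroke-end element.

bond 3 stroke→Sf1  (Sf1 (Sf) sets flow on bond)
bond 2 stroke→I1  (I1: I, integral causality)
bond 0 stroke→J1  (closing 0-jn rule on J1)
bond 1 stroke→TF1  (TF TF1: opposite of bond 0)
bond 4 stroke→J2  (1-jn J2 has f-setter on 1)

bond 0 stroke→J1
bond 1 stroke→TF1
bond 2 stroke→I1
bond 3 stroke→Sf1
bond 4 stroke→J2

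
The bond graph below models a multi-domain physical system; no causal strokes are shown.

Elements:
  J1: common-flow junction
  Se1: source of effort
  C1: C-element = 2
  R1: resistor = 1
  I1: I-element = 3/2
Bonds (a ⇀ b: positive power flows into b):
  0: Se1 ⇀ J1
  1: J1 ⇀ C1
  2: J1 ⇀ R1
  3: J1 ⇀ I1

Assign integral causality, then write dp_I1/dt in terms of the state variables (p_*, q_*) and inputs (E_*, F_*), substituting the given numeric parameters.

b0 |J1  (source Se1 imposes e)
b1 |J1  (C1: C, integral causality)
b3 |I1  (I1 integral (f out))
b2 |J1  (J1 flow already set via bond 3)

dp_I1/dt = E_Se1 - 2*p_I1/3 - q_C1/2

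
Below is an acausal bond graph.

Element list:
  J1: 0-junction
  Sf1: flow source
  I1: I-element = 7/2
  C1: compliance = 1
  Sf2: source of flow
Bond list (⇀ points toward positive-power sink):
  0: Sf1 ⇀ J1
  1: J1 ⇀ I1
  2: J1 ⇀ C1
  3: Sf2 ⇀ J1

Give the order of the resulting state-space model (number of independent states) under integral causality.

β0 stroke at Sf1  (Sf1: flow source, stroke at near end)
β3 stroke at Sf2  (Sf2 (Sf) sets flow on bond)
β1 stroke at I1  (prefer integral on I1)
β2 stroke at J1  (closing 0-jn rule on J1)

2  (C1, I1 all integral)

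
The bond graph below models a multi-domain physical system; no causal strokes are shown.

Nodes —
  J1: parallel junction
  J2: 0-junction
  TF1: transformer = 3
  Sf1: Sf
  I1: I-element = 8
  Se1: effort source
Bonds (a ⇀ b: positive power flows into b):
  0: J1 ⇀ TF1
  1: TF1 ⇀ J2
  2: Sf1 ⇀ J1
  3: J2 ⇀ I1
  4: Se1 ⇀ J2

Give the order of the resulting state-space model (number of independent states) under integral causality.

β2 stroke→Sf1  (Sf1 (Sf) sets flow on bond)
β4 stroke→J2  (Se1 (Se) sets effort on bond)
β0 stroke→J1  (J1: last free bond brings effort in)
β1 stroke→TF1  (0-jn J2 has e-setter on 4)
β3 stroke→I1  (0-jn J2 has e-setter on 4)

1  (I1 all integral)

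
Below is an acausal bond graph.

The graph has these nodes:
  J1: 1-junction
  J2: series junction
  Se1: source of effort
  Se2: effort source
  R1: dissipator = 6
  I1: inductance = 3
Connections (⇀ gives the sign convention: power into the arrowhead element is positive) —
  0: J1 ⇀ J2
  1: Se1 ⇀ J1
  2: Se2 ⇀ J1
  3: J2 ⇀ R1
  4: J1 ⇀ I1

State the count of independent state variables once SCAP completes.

b1 stroke at J1  (source Se1 imposes e)
b2 stroke at J1  (source Se2 imposes e)
b4 stroke at I1  (prefer integral on I1)
b0 stroke at J1  (J1 flow already set via bond 4)
b3 stroke at J2  (common-f at J2 fixed by 0)

1  (I1 all integral)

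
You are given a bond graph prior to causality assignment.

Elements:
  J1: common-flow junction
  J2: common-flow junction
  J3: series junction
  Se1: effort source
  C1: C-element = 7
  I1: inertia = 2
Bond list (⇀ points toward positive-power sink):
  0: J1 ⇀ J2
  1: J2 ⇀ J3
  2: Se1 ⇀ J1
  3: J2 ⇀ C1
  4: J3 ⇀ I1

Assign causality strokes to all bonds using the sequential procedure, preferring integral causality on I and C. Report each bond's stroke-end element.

β2 stroke at J1  (source Se1 imposes e)
β0 stroke at J2  (closing 1-jn rule on J1)
β3 stroke at J2  (C1: C, integral causality)
β1 stroke at J3  (only one flow-in slot at J2)
β4 stroke at I1  (J3: last free bond brings flow in)

#0 |J2
#1 |J3
#2 |J1
#3 |J2
#4 |I1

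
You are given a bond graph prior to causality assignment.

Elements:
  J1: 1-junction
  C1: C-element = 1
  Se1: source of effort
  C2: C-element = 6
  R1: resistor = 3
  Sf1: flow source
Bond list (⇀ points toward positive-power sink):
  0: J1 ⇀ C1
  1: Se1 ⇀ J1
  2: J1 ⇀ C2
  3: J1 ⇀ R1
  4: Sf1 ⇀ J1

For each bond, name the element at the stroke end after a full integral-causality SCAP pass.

bond 1 stroke at J1  (Se1 fixes effort; stroke away)
bond 4 stroke at Sf1  (Sf1 (Sf) sets flow on bond)
bond 0 stroke at J1  (J1 flow already set via bond 4)
bond 2 stroke at J1  (J1: bond 4 brought flow, rest push out)
bond 3 stroke at J1  (J1 flow already set via bond 4)

β0 stroke at J1
β1 stroke at J1
β2 stroke at J1
β3 stroke at J1
β4 stroke at Sf1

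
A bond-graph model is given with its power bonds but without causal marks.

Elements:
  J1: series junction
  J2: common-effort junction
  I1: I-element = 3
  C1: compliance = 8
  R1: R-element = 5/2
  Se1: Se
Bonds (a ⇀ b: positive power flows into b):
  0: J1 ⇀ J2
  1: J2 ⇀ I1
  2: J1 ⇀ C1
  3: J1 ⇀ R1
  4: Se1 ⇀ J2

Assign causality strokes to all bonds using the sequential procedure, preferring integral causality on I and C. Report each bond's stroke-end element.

bond 0 stroke at J1
bond 1 stroke at I1
bond 2 stroke at J1
bond 3 stroke at R1
bond 4 stroke at J2

#4 |J2  (Se1: effort source, stroke at far end)
#0 |J1  (common-e at J2 fixed by 4)
#1 |I1  (0-jn J2 has e-setter on 4)
#2 |J1  (C1: C, integral causality)
#3 |R1  (only one flow-in slot at J1)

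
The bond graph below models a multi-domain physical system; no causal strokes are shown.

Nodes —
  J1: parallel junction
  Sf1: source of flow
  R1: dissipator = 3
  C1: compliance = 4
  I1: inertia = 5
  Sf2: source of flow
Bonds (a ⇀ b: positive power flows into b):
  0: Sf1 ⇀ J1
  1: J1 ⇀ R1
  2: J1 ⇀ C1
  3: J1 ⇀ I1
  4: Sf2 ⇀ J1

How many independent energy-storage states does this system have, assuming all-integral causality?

2  (C1, I1 all integral)

β0 stroke at Sf1  (Sf1 (Sf) sets flow on bond)
β4 stroke at Sf2  (Sf2 fixes flow; stroke at Sf2)
β2 stroke at J1  (C1 outputs effort q/C1)
β1 stroke at R1  (0-jn J1 has e-setter on 2)
β3 stroke at I1  (J1: bond 2 brought effort, rest push out)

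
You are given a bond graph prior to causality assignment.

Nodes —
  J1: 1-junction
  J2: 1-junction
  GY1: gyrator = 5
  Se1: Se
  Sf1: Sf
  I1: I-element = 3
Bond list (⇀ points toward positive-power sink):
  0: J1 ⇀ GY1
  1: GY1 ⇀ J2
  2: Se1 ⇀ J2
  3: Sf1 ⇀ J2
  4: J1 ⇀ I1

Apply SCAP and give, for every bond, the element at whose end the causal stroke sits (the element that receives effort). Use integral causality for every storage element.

#2 stroke→J2  (Se1 (Se) sets effort on bond)
#3 stroke→Sf1  (Sf1: flow source, stroke at near end)
#1 stroke→J2  (1-jn J2 has f-setter on 3)
#0 stroke→J1  (through GY1, causality inverts; strokes same side of GY1)
#4 stroke→I1  (J1: last free bond brings flow in)

b0 stroke at J1
b1 stroke at J2
b2 stroke at J2
b3 stroke at Sf1
b4 stroke at I1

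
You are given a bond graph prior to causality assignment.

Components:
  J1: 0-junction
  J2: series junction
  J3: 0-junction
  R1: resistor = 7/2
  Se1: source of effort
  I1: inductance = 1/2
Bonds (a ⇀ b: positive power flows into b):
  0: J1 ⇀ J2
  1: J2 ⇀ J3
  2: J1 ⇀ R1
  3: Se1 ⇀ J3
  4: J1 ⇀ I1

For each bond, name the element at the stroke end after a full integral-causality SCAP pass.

bond 3 stroke at J3  (Se1 (Se) sets effort on bond)
bond 1 stroke at J2  (common-e at J3 fixed by 3)
bond 0 stroke at J1  (closing 1-jn rule on J2)
bond 2 stroke at R1  (J1: bond 0 brought effort, rest push out)
bond 4 stroke at I1  (0-jn J1 has e-setter on 0)

β0 stroke at J1
β1 stroke at J2
β2 stroke at R1
β3 stroke at J3
β4 stroke at I1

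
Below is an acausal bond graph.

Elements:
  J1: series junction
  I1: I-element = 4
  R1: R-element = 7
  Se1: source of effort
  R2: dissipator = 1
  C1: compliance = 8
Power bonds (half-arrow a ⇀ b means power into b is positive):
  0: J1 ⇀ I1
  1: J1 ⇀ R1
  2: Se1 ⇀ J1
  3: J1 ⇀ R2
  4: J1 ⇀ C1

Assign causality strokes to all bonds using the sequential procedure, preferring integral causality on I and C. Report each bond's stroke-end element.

#2 stroke→J1  (Se1 fixes effort; stroke away)
#0 stroke→I1  (I1 integral (f out))
#1 stroke→J1  (common-f at J1 fixed by 0)
#3 stroke→J1  (common-f at J1 fixed by 0)
#4 stroke→J1  (J1 flow already set via bond 0)

#0 stroke→I1
#1 stroke→J1
#2 stroke→J1
#3 stroke→J1
#4 stroke→J1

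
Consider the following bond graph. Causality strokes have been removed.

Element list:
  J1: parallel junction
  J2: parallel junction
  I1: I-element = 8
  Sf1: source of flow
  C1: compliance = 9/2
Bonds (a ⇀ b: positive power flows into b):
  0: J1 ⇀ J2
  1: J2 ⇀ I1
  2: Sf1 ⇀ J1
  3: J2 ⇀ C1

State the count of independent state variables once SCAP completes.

2  (C1, I1 all integral)

bond 2 stroke at Sf1  (source Sf1 imposes f)
bond 0 stroke at J1  (closing 0-jn rule on J1)
bond 1 stroke at I1  (prefer integral on I1)
bond 3 stroke at J2  (only one effort-in slot at J2)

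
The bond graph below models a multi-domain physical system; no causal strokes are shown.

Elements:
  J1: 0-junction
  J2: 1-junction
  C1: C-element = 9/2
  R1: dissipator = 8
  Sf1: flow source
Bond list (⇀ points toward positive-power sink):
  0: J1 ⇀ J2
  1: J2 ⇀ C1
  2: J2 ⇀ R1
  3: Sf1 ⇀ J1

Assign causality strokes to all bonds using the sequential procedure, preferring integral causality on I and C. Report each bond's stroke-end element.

bond 0 |J1
bond 1 |J2
bond 2 |J2
bond 3 |Sf1

β3 stroke at Sf1  (Sf1 fixes flow; stroke at Sf1)
β0 stroke at J1  (J1: last free bond brings effort in)
β1 stroke at J2  (1-jn J2 has f-setter on 0)
β2 stroke at J2  (J2 flow already set via bond 0)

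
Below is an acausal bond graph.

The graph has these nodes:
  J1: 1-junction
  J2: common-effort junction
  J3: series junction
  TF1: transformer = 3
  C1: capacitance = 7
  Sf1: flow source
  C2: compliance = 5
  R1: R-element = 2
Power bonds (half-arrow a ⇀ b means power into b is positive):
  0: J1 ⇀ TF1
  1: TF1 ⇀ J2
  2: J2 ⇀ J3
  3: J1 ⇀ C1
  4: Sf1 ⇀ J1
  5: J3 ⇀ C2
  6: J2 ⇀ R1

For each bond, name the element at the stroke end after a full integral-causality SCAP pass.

b0 stroke→J1
b1 stroke→TF1
b2 stroke→J2
b3 stroke→J1
b4 stroke→Sf1
b5 stroke→J3
b6 stroke→R1

β4 stroke at Sf1  (Sf1 fixes flow; stroke at Sf1)
β0 stroke at J1  (1-jn J1 has f-setter on 4)
β3 stroke at J1  (1-jn J1 has f-setter on 4)
β1 stroke at TF1  (through TF1, causality passes straight; one stroke at TF1)
β5 stroke at J3  (prefer integral on C2)
β2 stroke at J2  (only one flow-in slot at J3)
β6 stroke at R1  (J2 effort already set via bond 2)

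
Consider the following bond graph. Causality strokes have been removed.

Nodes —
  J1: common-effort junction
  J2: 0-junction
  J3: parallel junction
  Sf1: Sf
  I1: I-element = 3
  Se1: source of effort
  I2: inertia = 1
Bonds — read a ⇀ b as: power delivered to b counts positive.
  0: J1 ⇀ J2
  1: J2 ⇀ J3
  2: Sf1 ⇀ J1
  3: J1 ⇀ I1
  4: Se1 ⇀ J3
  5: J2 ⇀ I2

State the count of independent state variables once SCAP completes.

2  (I1, I2 all integral)

β2 →Sf1  (Sf1: flow source, stroke at near end)
β4 →J3  (source Se1 imposes e)
β1 →J2  (common-e at J3 fixed by 4)
β0 →J1  (0-jn J2 has e-setter on 1)
β5 →I2  (J2 effort already set via bond 1)
β3 →I1  (0-jn J1 has e-setter on 0)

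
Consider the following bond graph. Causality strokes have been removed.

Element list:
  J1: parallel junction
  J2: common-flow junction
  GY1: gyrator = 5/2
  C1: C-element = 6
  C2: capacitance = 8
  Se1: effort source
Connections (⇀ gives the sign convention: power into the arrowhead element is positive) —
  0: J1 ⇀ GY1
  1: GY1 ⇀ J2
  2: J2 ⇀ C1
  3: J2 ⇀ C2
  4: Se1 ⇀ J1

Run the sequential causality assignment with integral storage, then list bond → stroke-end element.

β4 stroke at J1  (Se1 fixes effort; stroke away)
β0 stroke at GY1  (J1 effort already set via bond 4)
β1 stroke at GY1  (through GY1, causality inverts; strokes same side of GY1)
β2 stroke at J2  (common-f at J2 fixed by 1)
β3 stroke at J2  (1-jn J2 has f-setter on 1)

#0 stroke at GY1
#1 stroke at GY1
#2 stroke at J2
#3 stroke at J2
#4 stroke at J1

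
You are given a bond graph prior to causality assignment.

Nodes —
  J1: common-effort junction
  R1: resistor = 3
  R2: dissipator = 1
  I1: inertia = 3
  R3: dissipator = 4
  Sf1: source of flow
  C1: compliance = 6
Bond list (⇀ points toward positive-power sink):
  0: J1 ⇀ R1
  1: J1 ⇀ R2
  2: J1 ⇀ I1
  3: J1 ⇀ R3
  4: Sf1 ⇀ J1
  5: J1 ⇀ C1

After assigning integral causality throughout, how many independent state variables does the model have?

b4 stroke→Sf1  (Sf1: flow source, stroke at near end)
b2 stroke→I1  (prefer integral on I1)
b5 stroke→J1  (C1 outputs effort q/C1)
b0 stroke→R1  (common-e at J1 fixed by 5)
b1 stroke→R2  (J1: bond 5 brought effort, rest push out)
b3 stroke→R3  (common-e at J1 fixed by 5)

2  (C1, I1 all integral)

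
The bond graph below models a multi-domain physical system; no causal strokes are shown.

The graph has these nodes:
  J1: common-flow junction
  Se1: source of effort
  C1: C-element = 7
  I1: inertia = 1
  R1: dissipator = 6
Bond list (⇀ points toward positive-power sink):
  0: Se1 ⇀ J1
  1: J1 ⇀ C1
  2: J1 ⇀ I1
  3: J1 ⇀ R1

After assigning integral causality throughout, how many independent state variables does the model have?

2  (C1, I1 all integral)

bond 0 |J1  (Se1 fixes effort; stroke away)
bond 1 |J1  (C1 integral (e out))
bond 2 |I1  (I1: I, integral causality)
bond 3 |J1  (1-jn J1 has f-setter on 2)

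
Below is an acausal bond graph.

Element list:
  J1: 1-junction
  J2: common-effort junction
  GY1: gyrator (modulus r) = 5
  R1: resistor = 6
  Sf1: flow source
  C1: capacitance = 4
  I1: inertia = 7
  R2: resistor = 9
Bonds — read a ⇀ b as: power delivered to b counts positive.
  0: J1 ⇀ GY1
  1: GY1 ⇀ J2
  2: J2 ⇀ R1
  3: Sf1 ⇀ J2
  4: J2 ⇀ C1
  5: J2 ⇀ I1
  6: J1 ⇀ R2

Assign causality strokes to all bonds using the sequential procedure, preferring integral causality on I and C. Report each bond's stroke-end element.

bond 3 |Sf1  (source Sf1 imposes f)
bond 4 |J2  (C1 integral (e out))
bond 1 |GY1  (J2: bond 4 brought effort, rest push out)
bond 2 |R1  (J2 effort already set via bond 4)
bond 5 |I1  (J2 effort already set via bond 4)
bond 0 |GY1  (GY GY1: same side as bond 1)
bond 6 |J1  (1-jn J1 has f-setter on 0)

bond 0 stroke at GY1
bond 1 stroke at GY1
bond 2 stroke at R1
bond 3 stroke at Sf1
bond 4 stroke at J2
bond 5 stroke at I1
bond 6 stroke at J1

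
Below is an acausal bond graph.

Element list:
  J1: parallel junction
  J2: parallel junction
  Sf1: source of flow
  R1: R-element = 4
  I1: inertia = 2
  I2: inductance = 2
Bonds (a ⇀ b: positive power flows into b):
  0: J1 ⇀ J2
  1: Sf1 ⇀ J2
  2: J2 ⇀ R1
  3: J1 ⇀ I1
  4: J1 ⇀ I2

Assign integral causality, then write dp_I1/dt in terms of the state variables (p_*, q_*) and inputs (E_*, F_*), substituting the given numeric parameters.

b1 stroke at Sf1  (Sf1 (Sf) sets flow on bond)
b3 stroke at I1  (prefer integral on I1)
b4 stroke at I2  (prefer integral on I2)
b0 stroke at J1  (J1: last free bond brings effort in)
b2 stroke at J2  (J2: last free bond brings effort in)

dp_I1/dt = 4*F_Sf1 - 2*p_I1 - 2*p_I2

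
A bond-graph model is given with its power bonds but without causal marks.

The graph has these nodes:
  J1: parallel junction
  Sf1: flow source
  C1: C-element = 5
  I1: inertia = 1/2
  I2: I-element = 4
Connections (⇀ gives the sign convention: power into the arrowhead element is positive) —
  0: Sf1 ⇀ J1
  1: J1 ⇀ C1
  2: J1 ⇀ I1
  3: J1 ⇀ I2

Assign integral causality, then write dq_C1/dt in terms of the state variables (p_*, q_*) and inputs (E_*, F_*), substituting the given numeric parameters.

#0 |Sf1  (Sf1 (Sf) sets flow on bond)
#1 |J1  (C1 integral (e out))
#2 |I1  (common-e at J1 fixed by 1)
#3 |I2  (0-jn J1 has e-setter on 1)

dq_C1/dt = F_Sf1 - 2*p_I1 - p_I2/4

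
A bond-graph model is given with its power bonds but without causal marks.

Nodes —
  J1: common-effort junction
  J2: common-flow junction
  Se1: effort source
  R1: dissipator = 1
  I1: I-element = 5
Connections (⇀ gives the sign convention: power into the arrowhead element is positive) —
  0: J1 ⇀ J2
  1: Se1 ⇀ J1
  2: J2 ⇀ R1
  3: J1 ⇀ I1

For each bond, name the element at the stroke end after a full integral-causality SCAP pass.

b1 |J1  (Se1 fixes effort; stroke away)
b0 |J2  (common-e at J1 fixed by 1)
b3 |I1  (J1: bond 1 brought effort, rest push out)
b2 |R1  (J2 needs exactly one f-in)

bond 0 →J2
bond 1 →J1
bond 2 →R1
bond 3 →I1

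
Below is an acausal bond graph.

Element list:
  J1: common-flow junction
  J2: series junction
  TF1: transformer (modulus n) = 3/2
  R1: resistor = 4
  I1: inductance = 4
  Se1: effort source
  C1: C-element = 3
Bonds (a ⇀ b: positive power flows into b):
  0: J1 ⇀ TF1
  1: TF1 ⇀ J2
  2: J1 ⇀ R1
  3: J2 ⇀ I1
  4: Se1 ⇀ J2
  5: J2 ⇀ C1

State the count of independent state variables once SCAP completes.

#4 stroke→J2  (Se1: effort source, stroke at far end)
#3 stroke→I1  (I1 integral (f out))
#1 stroke→J2  (1-jn J2 has f-setter on 3)
#5 stroke→J2  (1-jn J2 has f-setter on 3)
#0 stroke→TF1  (TF TF1: opposite of bond 1)
#2 stroke→J1  (1-jn J1 has f-setter on 0)

2  (C1, I1 all integral)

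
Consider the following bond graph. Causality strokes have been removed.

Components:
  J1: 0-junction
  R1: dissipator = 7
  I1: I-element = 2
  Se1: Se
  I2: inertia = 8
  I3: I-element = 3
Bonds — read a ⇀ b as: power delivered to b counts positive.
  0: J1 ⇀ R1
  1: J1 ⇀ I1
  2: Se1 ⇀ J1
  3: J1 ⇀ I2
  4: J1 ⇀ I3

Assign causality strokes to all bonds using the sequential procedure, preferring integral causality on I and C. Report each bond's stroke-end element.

b0 |R1
b1 |I1
b2 |J1
b3 |I2
b4 |I3

#2 stroke→J1  (Se1 fixes effort; stroke away)
#0 stroke→R1  (common-e at J1 fixed by 2)
#1 stroke→I1  (common-e at J1 fixed by 2)
#3 stroke→I2  (common-e at J1 fixed by 2)
#4 stroke→I3  (common-e at J1 fixed by 2)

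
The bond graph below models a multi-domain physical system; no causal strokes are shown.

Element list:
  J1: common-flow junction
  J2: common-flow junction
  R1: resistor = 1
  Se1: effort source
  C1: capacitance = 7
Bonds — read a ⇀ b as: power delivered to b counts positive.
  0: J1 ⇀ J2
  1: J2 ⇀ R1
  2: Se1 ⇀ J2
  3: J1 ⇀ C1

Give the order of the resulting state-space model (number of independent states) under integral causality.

β2 |J2  (Se1 (Se) sets effort on bond)
β3 |J1  (C1: C, integral causality)
β0 |J2  (closing 1-jn rule on J1)
β1 |R1  (closing 1-jn rule on J2)

1  (C1 all integral)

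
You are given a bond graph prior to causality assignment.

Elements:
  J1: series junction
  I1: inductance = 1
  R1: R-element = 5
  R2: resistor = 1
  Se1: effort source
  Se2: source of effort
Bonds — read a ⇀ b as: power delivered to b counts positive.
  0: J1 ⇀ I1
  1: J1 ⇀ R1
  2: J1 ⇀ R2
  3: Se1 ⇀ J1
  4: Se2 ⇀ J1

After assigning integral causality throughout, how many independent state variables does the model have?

#3 stroke→J1  (Se1: effort source, stroke at far end)
#4 stroke→J1  (source Se2 imposes e)
#0 stroke→I1  (I1 integral (f out))
#1 stroke→J1  (common-f at J1 fixed by 0)
#2 stroke→J1  (1-jn J1 has f-setter on 0)

1  (I1 all integral)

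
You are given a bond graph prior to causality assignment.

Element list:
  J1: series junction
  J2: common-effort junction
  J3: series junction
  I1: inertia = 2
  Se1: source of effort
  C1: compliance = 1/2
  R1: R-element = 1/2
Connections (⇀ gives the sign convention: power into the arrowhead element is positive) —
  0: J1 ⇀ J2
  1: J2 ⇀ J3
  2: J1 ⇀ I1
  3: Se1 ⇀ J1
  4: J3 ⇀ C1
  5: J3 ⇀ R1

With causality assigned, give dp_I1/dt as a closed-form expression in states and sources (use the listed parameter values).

dp_I1/dt = E_Se1 - p_I1/4 - 2*q_C1

b3 stroke at J1  (source Se1 imposes e)
b2 stroke at I1  (I1: I, integral causality)
b0 stroke at J1  (common-f at J1 fixed by 2)
b1 stroke at J2  (closing 0-jn rule on J2)
b4 stroke at J3  (J3: bond 1 brought flow, rest push out)
b5 stroke at J3  (1-jn J3 has f-setter on 1)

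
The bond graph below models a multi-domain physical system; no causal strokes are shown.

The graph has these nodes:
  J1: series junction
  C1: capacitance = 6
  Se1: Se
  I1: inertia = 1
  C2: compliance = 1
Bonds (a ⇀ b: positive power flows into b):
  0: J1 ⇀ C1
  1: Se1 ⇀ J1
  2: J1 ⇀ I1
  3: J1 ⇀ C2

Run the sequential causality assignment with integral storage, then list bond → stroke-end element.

β1 |J1  (source Se1 imposes e)
β0 |J1  (C1 integral (e out))
β2 |I1  (prefer integral on I1)
β3 |J1  (1-jn J1 has f-setter on 2)

bond 0 stroke→J1
bond 1 stroke→J1
bond 2 stroke→I1
bond 3 stroke→J1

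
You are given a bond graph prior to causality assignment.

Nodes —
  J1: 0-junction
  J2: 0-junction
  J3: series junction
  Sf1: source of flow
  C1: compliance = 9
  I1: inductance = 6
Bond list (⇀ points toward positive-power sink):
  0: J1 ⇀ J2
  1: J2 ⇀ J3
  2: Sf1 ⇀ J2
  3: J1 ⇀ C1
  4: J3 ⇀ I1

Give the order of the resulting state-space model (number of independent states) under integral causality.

2  (C1, I1 all integral)

bond 2 |Sf1  (source Sf1 imposes f)
bond 3 |J1  (C1 integral (e out))
bond 0 |J2  (J1 effort already set via bond 3)
bond 1 |J3  (J2: bond 0 brought effort, rest push out)
bond 4 |I1  (closing 1-jn rule on J3)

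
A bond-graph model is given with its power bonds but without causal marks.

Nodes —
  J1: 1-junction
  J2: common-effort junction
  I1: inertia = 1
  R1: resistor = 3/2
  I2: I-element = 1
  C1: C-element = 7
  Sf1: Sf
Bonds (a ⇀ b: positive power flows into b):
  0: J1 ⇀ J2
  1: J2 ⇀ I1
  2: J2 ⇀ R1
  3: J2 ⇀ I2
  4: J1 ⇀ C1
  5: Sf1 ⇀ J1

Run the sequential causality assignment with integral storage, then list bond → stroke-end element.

b5 stroke→Sf1  (Sf1: flow source, stroke at near end)
b0 stroke→J1  (J1 flow already set via bond 5)
b4 stroke→J1  (1-jn J1 has f-setter on 5)
b1 stroke→I1  (prefer integral on I1)
b3 stroke→I2  (I2 outputs flow p/I2)
b2 stroke→J2  (J2 needs exactly one e-in)

β0 |J1
β1 |I1
β2 |J2
β3 |I2
β4 |J1
β5 |Sf1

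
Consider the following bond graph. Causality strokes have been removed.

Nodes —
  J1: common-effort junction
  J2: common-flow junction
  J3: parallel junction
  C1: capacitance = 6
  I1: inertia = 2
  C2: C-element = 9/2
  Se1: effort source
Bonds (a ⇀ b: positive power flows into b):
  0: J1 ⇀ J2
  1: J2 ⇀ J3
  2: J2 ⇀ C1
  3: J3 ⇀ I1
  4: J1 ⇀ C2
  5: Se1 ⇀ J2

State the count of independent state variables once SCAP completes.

β5 stroke→J2  (Se1 fixes effort; stroke away)
β2 stroke→J2  (prefer integral on C1)
β3 stroke→I1  (prefer integral on I1)
β1 stroke→J3  (only one effort-in slot at J3)
β0 stroke→J2  (1-jn J2 has f-setter on 1)
β4 stroke→J1  (closing 0-jn rule on J1)

3  (C1, C2, I1 all integral)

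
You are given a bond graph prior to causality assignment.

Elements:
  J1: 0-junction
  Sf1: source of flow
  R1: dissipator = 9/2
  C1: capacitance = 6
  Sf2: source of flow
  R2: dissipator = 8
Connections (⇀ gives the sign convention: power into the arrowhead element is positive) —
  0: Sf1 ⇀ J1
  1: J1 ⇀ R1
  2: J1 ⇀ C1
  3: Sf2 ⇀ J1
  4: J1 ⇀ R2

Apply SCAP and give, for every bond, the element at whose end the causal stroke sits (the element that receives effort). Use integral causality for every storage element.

b0 stroke→Sf1  (Sf1 fixes flow; stroke at Sf1)
b3 stroke→Sf2  (source Sf2 imposes f)
b2 stroke→J1  (prefer integral on C1)
b1 stroke→R1  (common-e at J1 fixed by 2)
b4 stroke→R2  (common-e at J1 fixed by 2)

β0 stroke→Sf1
β1 stroke→R1
β2 stroke→J1
β3 stroke→Sf2
β4 stroke→R2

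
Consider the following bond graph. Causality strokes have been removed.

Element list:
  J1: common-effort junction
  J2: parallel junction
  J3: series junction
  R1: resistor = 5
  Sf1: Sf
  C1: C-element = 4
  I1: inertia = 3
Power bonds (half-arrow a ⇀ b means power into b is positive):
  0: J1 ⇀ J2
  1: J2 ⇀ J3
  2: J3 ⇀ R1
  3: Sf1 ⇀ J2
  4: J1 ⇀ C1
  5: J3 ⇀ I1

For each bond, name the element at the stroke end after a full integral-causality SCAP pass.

β0 stroke→J2
β1 stroke→J3
β2 stroke→J3
β3 stroke→Sf1
β4 stroke→J1
β5 stroke→I1

β3 →Sf1  (Sf1: flow source, stroke at near end)
β4 →J1  (C1: C, integral causality)
β0 →J2  (common-e at J1 fixed by 4)
β1 →J3  (common-e at J2 fixed by 0)
β5 →I1  (I1 integral (f out))
β2 →J3  (J3 flow already set via bond 5)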